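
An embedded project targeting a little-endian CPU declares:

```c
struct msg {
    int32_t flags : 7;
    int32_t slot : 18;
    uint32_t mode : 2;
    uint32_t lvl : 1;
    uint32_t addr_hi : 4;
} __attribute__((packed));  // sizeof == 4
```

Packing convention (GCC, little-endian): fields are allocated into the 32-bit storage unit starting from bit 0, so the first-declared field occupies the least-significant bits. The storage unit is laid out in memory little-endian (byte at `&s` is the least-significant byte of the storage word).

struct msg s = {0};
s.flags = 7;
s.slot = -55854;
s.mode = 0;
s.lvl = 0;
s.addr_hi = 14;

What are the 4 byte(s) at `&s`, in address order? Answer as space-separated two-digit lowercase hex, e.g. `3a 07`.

07 e9 92 e1

flags (7b) val=7 bits=0x7 at bit 0: 0x00000007
slot (18b) val=-55854 bits=0x325d2 at bit 7: 0x0192e907
mode (2b) val=0 bits=0x0 at bit 25: 0x0192e907
lvl (1b) val=0 bits=0x0 at bit 27: 0x0192e907
addr_hi (4b) val=14 bits=0xe at bit 28: 0xe192e907
word = 0xe192e907 → little-endian bytes:
  [0]=0x07  [1]=0xe9  [2]=0x92  [3]=0xe1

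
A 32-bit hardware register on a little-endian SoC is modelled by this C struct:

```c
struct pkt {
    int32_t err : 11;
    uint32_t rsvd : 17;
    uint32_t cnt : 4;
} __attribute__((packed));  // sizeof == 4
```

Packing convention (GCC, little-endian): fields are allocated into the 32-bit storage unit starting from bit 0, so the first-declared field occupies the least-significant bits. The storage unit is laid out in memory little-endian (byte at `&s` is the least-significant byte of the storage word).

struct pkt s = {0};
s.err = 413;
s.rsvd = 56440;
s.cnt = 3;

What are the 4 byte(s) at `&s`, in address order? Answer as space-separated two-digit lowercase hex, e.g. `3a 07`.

err:11 = 413 → 0x19d << 0 → word 0x0000019d
rsvd:17 = 56440 → 0xdc78 << 11 → word 0x06e3c19d
cnt:4 = 3 → 0x3 << 28 → word 0x36e3c19d
word = 0x36e3c19d → little-endian bytes:
  [0]=0x9d  [1]=0xc1  [2]=0xe3  [3]=0x36

9d c1 e3 36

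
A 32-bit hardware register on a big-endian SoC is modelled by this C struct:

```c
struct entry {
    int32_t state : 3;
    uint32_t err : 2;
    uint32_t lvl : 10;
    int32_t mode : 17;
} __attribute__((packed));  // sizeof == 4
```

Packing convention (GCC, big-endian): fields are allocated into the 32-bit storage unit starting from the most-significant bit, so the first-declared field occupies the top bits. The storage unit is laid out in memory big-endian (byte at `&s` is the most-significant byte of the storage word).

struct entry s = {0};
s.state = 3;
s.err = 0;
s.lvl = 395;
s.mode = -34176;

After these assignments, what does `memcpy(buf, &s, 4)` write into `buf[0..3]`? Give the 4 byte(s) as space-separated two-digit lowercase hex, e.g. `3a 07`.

state (3b) val=3 bits=0x3 at bit 29: 0x60000000
err (2b) val=0 bits=0x0 at bit 27: 0x60000000
lvl (10b) val=395 bits=0x18b at bit 17: 0x63160000
mode (17b) val=-34176 bits=0x17a80 at bit 0: 0x63177a80
word = 0x63177a80 → big-endian bytes:
  [0]=0x63  [1]=0x17  [2]=0x7a  [3]=0x80

63 17 7a 80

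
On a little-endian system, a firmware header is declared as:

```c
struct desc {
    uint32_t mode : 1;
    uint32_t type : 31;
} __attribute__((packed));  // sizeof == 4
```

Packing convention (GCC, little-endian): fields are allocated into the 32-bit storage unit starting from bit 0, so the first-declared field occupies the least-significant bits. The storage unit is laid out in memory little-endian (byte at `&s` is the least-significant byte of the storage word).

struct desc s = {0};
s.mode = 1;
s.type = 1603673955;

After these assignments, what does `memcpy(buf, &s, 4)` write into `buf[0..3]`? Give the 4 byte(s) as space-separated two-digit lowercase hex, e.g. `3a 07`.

[0+:1] mode=1 & 0x1 = 0x1; word=0x00000001
[1+:31] type=1603673955 & 0x7fffffff = 0x5f961f63; word=0xbf2c3ec7
word = 0xbf2c3ec7 → little-endian bytes:
  [0]=0xc7  [1]=0x3e  [2]=0x2c  [3]=0xbf

c7 3e 2c bf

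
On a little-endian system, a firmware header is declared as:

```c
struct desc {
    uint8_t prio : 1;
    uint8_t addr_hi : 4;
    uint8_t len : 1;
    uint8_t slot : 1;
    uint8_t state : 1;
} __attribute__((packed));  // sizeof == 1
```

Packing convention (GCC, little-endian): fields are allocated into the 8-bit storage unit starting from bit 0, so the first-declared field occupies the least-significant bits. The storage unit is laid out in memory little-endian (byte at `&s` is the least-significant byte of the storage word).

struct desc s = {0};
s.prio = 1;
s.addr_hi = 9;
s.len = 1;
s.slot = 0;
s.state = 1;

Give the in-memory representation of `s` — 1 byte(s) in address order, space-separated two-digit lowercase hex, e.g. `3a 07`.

b3

[0+:1] prio=1 & 0x1 = 0x1; word=0x01
[1+:4] addr_hi=9 & 0xf = 0x9; word=0x13
[5+:1] len=1 & 0x1 = 0x1; word=0x33
[6+:1] slot=0 & 0x1 = 0x0; word=0x33
[7+:1] state=1 & 0x1 = 0x1; word=0xb3
word = 0xb3 → little-endian bytes:
  [0]=0xb3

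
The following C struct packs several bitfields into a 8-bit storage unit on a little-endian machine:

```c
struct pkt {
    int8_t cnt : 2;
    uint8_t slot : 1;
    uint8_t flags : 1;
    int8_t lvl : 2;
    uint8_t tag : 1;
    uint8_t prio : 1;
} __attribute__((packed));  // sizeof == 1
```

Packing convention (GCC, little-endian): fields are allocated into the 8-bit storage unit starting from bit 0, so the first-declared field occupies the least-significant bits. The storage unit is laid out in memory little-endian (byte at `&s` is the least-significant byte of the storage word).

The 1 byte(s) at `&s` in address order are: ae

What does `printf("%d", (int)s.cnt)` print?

[0]=0xae (little-endian) → word 0xae
cnt [0+:2] = (word>>0) & 0x3 = 2  ←
slot [2+:1] = (word>>2) & 0x1 = 1
flags [3+:1] = (word>>3) & 0x1 = 1
lvl [4+:2] = (word>>4) & 0x3 = 2
tag [6+:1] = (word>>6) & 0x1 = 0
prio [7+:1] = (word>>7) & 0x1 = 1
cnt signed 2b, MSB=1: 2 - 4 = -2

-2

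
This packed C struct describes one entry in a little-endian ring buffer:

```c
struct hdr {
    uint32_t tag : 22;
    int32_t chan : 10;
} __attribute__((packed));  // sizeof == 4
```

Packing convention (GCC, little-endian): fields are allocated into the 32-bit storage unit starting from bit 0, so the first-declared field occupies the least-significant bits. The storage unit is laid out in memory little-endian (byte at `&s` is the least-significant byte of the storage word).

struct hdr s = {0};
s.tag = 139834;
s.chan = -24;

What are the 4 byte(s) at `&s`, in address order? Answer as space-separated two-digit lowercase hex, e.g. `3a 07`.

3a 22 02 fa

tag (22b) val=139834 bits=0x2223a at bit 0: 0x0002223a
chan (10b) val=-24 bits=0x3e8 at bit 22: 0xfa02223a
word = 0xfa02223a → little-endian bytes:
  [0]=0x3a  [1]=0x22  [2]=0x02  [3]=0xfa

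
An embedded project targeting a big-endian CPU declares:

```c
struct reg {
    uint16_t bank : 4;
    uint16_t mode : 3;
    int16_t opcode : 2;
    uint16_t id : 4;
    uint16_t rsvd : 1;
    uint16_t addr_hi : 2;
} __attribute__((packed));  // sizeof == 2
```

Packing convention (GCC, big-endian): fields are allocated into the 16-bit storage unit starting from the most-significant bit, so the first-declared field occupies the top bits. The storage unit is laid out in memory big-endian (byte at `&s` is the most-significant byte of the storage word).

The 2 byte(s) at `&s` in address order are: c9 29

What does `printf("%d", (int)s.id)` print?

5

[0]=0xc9 [1]=0x29 (big-endian) → word 0xc929
bank [12+:4] = (word>>12) & 0xf = 12
mode [9+:3] = (word>>9) & 0x7 = 4
opcode [7+:2] = (word>>7) & 0x3 = 2
id [3+:4] = (word>>3) & 0xf = 5  ←
rsvd [2+:1] = (word>>2) & 0x1 = 0
addr_hi [0+:2] = (word>>0) & 0x3 = 1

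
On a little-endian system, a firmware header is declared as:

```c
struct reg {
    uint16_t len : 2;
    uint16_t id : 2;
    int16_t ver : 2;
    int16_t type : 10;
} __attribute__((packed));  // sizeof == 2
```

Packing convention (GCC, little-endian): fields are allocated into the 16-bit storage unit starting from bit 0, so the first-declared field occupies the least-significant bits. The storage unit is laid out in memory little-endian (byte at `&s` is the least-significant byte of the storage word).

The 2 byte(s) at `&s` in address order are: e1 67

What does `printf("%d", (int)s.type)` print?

[0]=0xe1 [1]=0x67 (little-endian) → word 0x67e1
len:2 @ bit 0 → (0x67e1>>0)&0x3 = 0x1
id:2 @ bit 2 → (0x67e1>>2)&0x3 = 0x0
ver:2 @ bit 4 → (0x67e1>>4)&0x3 = 0x2
type:10 @ bit 6 → (0x67e1>>6)&0x3ff = 0x19f  ←
type signed 10b, MSB=0: value = 415

415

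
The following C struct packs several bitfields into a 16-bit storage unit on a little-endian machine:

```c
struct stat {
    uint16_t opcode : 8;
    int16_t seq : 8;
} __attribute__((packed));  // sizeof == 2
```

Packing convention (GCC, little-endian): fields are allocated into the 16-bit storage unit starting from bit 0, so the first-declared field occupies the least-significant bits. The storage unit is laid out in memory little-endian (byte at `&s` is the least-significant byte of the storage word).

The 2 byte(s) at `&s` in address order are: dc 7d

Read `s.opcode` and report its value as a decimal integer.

[0]=0xdc [1]=0x7d (little-endian) → word 0x7ddc
opcode:8 @ bit 0 → (0x7ddc>>0)&0xff = 0xdc  ←
seq:8 @ bit 8 → (0x7ddc>>8)&0xff = 0x7d

220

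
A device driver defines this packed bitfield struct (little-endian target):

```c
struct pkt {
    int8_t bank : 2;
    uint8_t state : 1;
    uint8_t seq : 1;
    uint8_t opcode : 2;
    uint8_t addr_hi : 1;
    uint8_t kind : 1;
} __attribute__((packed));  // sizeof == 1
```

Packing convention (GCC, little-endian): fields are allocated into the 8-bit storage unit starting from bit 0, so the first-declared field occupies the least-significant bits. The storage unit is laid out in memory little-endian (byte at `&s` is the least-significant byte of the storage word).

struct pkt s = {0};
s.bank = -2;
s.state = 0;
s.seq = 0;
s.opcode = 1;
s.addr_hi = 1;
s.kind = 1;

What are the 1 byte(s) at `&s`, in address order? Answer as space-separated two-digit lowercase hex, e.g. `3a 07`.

bank (2b) val=-2 bits=0x2 at bit 0: 0x02
state (1b) val=0 bits=0x0 at bit 2: 0x02
seq (1b) val=0 bits=0x0 at bit 3: 0x02
opcode (2b) val=1 bits=0x1 at bit 4: 0x12
addr_hi (1b) val=1 bits=0x1 at bit 6: 0x52
kind (1b) val=1 bits=0x1 at bit 7: 0xd2
word = 0xd2 → little-endian bytes:
  [0]=0xd2

d2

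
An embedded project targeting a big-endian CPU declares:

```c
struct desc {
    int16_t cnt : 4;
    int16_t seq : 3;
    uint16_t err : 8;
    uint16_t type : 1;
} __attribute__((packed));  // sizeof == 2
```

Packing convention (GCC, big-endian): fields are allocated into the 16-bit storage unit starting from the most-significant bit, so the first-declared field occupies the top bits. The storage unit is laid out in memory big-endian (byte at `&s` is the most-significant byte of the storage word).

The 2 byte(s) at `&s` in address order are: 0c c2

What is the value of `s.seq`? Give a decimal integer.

[0]=0x0c [1]=0xc2 (big-endian) → word 0x0cc2
cnt:4 @ bit 12 → (0x0cc2>>12)&0xf = 0x0
seq:3 @ bit 9 → (0x0cc2>>9)&0x7 = 0x6  ←
err:8 @ bit 1 → (0x0cc2>>1)&0xff = 0x61
type:1 @ bit 0 → (0x0cc2>>0)&0x1 = 0x0
seq signed 3b, MSB=1: 6 - 8 = -2

-2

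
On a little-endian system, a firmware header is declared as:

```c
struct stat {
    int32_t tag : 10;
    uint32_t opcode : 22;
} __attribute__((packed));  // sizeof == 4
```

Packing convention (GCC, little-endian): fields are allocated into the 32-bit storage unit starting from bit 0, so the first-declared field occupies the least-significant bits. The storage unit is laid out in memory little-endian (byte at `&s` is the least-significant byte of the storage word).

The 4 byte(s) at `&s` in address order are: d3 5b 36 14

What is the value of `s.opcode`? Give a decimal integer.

[0]=0xd3 [1]=0x5b [2]=0x36 [3]=0x14 (little-endian) → word 0x14365bd3
tag:10 @ bit 0 → (0x14365bd3>>0)&0x3ff = 0x3d3
opcode:22 @ bit 10 → (0x14365bd3>>10)&0x3fffff = 0x50d96  ←

331158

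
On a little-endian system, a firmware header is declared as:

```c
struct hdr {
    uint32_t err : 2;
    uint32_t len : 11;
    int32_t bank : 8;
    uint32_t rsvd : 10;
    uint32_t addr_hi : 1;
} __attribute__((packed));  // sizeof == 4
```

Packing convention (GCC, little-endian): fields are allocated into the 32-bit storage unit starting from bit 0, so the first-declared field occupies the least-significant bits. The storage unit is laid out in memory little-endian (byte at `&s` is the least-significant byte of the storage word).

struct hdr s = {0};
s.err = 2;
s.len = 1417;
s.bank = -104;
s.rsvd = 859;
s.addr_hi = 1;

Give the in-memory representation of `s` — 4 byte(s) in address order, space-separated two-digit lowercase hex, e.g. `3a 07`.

err:2 = 2 → 0x2 << 0 → word 0x00000002
len:11 = 1417 → 0x589 << 2 → word 0x00001626
bank:8 = -104 → 0x98 << 13 → word 0x00131626
rsvd:10 = 859 → 0x35b << 21 → word 0x6b731626
addr_hi:1 = 1 → 0x1 << 31 → word 0xeb731626
word = 0xeb731626 → little-endian bytes:
  [0]=0x26  [1]=0x16  [2]=0x73  [3]=0xeb

26 16 73 eb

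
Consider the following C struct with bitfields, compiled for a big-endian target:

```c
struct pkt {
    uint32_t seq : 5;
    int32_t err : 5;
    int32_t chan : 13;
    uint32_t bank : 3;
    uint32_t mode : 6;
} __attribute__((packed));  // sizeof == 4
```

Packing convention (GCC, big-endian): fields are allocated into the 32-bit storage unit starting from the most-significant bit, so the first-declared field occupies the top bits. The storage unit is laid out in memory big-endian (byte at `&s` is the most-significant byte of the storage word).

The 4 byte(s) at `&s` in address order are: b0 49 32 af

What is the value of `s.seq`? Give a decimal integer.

[0]=0xb0 [1]=0x49 [2]=0x32 [3]=0xaf (big-endian) → word 0xb04932af
seq:5 @ bit 27 → (0xb04932af>>27)&0x1f = 0x16  ←
err:5 @ bit 22 → (0xb04932af>>22)&0x1f = 0x1
chan:13 @ bit 9 → (0xb04932af>>9)&0x1fff = 0x499
bank:3 @ bit 6 → (0xb04932af>>6)&0x7 = 0x2
mode:6 @ bit 0 → (0xb04932af>>0)&0x3f = 0x2f

22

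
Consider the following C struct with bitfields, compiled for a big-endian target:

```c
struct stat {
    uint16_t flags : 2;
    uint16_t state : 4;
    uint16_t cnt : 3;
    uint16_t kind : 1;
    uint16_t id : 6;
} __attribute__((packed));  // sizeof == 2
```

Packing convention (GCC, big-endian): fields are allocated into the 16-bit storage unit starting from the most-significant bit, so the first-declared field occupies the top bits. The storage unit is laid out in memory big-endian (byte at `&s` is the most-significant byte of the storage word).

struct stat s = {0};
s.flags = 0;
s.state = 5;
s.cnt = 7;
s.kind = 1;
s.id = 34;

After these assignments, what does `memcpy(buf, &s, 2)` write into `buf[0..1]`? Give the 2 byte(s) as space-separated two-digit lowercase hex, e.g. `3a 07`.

flags:2 = 0 → 0x0 << 14 → word 0x0000
state:4 = 5 → 0x5 << 10 → word 0x1400
cnt:3 = 7 → 0x7 << 7 → word 0x1780
kind:1 = 1 → 0x1 << 6 → word 0x17c0
id:6 = 34 → 0x22 << 0 → word 0x17e2
word = 0x17e2 → big-endian bytes:
  [0]=0x17  [1]=0xe2

17 e2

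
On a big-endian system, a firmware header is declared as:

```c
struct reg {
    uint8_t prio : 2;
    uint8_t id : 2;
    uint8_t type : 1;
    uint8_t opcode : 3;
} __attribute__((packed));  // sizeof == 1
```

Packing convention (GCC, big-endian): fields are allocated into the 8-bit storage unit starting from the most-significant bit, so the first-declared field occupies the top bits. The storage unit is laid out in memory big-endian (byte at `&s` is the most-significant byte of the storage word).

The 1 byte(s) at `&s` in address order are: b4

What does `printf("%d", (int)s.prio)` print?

[0]=0xb4 (big-endian) → word 0xb4
prio [6+:2] = (word>>6) & 0x3 = 2  ←
id [4+:2] = (word>>4) & 0x3 = 3
type [3+:1] = (word>>3) & 0x1 = 0
opcode [0+:3] = (word>>0) & 0x7 = 4

2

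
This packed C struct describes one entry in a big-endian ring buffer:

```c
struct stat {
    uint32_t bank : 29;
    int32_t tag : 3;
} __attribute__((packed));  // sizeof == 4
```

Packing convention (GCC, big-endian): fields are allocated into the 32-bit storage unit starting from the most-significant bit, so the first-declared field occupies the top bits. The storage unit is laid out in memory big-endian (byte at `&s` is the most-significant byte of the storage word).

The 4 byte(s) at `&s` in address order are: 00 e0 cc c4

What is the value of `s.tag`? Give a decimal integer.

-4

[0]=0x00 [1]=0xe0 [2]=0xcc [3]=0xc4 (big-endian) → word 0x00e0ccc4
bank [3+:29] = (word>>3) & 0x1fffffff = 1841560
tag [0+:3] = (word>>0) & 0x7 = 4  ←
tag signed 3b, MSB=1: 4 - 8 = -4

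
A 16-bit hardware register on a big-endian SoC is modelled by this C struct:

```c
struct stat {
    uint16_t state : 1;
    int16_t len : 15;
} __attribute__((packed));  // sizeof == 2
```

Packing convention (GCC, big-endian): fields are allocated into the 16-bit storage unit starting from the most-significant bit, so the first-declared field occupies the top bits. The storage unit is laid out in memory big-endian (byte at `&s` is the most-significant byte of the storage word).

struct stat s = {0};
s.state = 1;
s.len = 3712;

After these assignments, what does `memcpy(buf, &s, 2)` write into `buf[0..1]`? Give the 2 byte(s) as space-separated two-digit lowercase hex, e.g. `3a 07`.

[15+:1] state=1 & 0x1 = 0x1; word=0x8000
[0+:15] len=3712 & 0x7fff = 0xe80; word=0x8e80
word = 0x8e80 → big-endian bytes:
  [0]=0x8e  [1]=0x80

8e 80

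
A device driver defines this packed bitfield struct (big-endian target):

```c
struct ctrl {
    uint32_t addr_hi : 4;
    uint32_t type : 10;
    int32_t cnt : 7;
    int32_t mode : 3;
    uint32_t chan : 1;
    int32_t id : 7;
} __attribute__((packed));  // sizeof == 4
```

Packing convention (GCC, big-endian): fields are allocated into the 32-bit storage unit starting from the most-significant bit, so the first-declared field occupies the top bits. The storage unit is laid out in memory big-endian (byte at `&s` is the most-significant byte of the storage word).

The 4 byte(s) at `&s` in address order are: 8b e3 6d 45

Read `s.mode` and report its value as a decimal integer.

-3

[0]=0x8b [1]=0xe3 [2]=0x6d [3]=0x45 (big-endian) → word 0x8be36d45
addr_hi:4 @ bit 28 → (0x8be36d45>>28)&0xf = 0x8
type:10 @ bit 18 → (0x8be36d45>>18)&0x3ff = 0x2f8
cnt:7 @ bit 11 → (0x8be36d45>>11)&0x7f = 0x6d
mode:3 @ bit 8 → (0x8be36d45>>8)&0x7 = 0x5  ←
chan:1 @ bit 7 → (0x8be36d45>>7)&0x1 = 0x0
id:7 @ bit 0 → (0x8be36d45>>0)&0x7f = 0x45
mode signed 3b, MSB=1: 5 - 8 = -3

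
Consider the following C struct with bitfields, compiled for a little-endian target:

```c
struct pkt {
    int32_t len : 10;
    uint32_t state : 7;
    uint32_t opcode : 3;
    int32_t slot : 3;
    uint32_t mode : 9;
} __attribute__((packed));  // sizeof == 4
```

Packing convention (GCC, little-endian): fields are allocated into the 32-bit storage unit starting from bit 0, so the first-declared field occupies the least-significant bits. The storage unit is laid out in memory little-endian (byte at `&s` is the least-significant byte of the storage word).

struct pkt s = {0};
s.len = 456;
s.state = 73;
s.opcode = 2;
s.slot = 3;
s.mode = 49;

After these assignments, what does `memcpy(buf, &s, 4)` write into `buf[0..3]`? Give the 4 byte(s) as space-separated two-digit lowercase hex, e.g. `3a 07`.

len:10 = 456 → 0x1c8 << 0 → word 0x000001c8
state:7 = 73 → 0x49 << 10 → word 0x000125c8
opcode:3 = 2 → 0x2 << 17 → word 0x000525c8
slot:3 = 3 → 0x3 << 20 → word 0x003525c8
mode:9 = 49 → 0x31 << 23 → word 0x18b525c8
word = 0x18b525c8 → little-endian bytes:
  [0]=0xc8  [1]=0x25  [2]=0xb5  [3]=0x18

c8 25 b5 18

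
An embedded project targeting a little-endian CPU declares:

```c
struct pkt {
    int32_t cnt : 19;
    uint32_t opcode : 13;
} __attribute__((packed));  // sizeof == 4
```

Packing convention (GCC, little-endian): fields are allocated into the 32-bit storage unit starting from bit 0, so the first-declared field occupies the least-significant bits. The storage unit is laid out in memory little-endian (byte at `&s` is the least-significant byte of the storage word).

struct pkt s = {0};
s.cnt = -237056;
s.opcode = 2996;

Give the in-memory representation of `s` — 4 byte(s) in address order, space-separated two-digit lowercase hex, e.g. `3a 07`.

00 62 a4 5d

[0+:19] cnt=-237056 & 0x7ffff = 0x46200; word=0x00046200
[19+:13] opcode=2996 & 0x1fff = 0xbb4; word=0x5da46200
word = 0x5da46200 → little-endian bytes:
  [0]=0x00  [1]=0x62  [2]=0xa4  [3]=0x5d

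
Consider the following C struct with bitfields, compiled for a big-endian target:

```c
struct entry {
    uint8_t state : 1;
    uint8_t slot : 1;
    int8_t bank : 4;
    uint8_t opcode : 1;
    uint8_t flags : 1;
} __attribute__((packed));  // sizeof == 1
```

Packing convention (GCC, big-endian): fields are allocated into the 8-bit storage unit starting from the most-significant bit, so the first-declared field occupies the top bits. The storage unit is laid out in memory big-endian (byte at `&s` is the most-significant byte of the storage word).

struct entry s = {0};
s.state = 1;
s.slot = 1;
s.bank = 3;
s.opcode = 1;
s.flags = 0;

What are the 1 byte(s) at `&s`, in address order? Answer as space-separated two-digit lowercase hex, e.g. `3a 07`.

ce

[7+:1] state=1 & 0x1 = 0x1; word=0x80
[6+:1] slot=1 & 0x1 = 0x1; word=0xc0
[2+:4] bank=3 & 0xf = 0x3; word=0xcc
[1+:1] opcode=1 & 0x1 = 0x1; word=0xce
[0+:1] flags=0 & 0x1 = 0x0; word=0xce
word = 0xce → big-endian bytes:
  [0]=0xce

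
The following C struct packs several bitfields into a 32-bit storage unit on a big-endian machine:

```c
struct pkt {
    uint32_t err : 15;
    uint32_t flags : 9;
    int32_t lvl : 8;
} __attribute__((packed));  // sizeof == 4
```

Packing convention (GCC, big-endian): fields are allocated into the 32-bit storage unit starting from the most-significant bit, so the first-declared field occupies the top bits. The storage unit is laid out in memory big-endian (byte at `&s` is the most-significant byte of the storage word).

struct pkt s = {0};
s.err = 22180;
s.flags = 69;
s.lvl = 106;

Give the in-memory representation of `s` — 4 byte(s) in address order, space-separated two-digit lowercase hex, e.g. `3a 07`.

ad 48 45 6a

err (15b) val=22180 bits=0x56a4 at bit 17: 0xad480000
flags (9b) val=69 bits=0x45 at bit 8: 0xad484500
lvl (8b) val=106 bits=0x6a at bit 0: 0xad48456a
word = 0xad48456a → big-endian bytes:
  [0]=0xad  [1]=0x48  [2]=0x45  [3]=0x6a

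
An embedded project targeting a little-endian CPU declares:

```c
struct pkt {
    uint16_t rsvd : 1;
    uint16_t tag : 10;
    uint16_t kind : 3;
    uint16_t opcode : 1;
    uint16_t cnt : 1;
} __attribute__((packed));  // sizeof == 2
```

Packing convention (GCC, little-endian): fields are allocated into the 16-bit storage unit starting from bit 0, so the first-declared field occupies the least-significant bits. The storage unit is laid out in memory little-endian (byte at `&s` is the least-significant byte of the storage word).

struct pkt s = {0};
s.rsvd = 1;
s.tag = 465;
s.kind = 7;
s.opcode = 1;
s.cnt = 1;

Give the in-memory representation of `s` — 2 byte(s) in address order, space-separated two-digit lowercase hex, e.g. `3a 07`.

a3 fb

[0+:1] rsvd=1 & 0x1 = 0x1; word=0x0001
[1+:10] tag=465 & 0x3ff = 0x1d1; word=0x03a3
[11+:3] kind=7 & 0x7 = 0x7; word=0x3ba3
[14+:1] opcode=1 & 0x1 = 0x1; word=0x7ba3
[15+:1] cnt=1 & 0x1 = 0x1; word=0xfba3
word = 0xfba3 → little-endian bytes:
  [0]=0xa3  [1]=0xfb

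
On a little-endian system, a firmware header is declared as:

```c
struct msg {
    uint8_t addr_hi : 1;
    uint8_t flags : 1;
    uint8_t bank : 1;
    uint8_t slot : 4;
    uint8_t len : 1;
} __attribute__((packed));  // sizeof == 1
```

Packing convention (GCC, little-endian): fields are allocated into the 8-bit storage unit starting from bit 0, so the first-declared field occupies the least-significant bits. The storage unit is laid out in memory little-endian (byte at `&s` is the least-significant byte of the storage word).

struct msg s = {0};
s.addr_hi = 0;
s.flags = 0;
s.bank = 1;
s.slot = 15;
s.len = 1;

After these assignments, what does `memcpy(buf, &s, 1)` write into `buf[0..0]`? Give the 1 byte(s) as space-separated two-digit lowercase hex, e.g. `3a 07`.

fc

addr_hi (1b) val=0 bits=0x0 at bit 0: 0x00
flags (1b) val=0 bits=0x0 at bit 1: 0x00
bank (1b) val=1 bits=0x1 at bit 2: 0x04
slot (4b) val=15 bits=0xf at bit 3: 0x7c
len (1b) val=1 bits=0x1 at bit 7: 0xfc
word = 0xfc → little-endian bytes:
  [0]=0xfc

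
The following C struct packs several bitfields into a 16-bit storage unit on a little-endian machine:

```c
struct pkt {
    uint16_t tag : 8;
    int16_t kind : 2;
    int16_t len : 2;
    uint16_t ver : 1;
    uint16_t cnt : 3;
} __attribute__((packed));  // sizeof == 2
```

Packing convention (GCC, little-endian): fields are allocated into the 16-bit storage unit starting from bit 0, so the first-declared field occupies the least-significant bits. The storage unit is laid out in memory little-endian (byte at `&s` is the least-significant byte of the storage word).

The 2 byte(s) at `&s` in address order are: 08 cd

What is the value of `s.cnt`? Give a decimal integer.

6

[0]=0x08 [1]=0xcd (little-endian) → word 0xcd08
tag [0+:8] = (word>>0) & 0xff = 8
kind [8+:2] = (word>>8) & 0x3 = 1
len [10+:2] = (word>>10) & 0x3 = 3
ver [12+:1] = (word>>12) & 0x1 = 0
cnt [13+:3] = (word>>13) & 0x7 = 6  ←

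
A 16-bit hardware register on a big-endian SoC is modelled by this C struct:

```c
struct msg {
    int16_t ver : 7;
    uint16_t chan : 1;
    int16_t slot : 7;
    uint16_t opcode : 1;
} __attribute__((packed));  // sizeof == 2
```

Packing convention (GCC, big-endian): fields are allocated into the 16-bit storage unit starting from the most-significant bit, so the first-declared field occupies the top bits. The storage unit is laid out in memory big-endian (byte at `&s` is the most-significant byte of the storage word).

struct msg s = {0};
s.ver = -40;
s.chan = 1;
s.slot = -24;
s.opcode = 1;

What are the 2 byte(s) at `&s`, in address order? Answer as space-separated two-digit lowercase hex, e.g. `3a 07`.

b1 d1

ver:7 = -40 → 0x58 << 9 → word 0xb000
chan:1 = 1 → 0x1 << 8 → word 0xb100
slot:7 = -24 → 0x68 << 1 → word 0xb1d0
opcode:1 = 1 → 0x1 << 0 → word 0xb1d1
word = 0xb1d1 → big-endian bytes:
  [0]=0xb1  [1]=0xd1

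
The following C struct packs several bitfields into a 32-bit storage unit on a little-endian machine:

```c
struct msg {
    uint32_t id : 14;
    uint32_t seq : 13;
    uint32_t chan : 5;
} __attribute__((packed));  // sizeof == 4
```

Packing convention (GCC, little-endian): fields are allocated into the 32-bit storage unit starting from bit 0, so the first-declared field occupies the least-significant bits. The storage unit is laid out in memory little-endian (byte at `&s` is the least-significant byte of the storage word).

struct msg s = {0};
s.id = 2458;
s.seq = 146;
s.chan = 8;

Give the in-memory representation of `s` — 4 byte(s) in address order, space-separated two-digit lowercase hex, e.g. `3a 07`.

9a 89 24 40

[0+:14] id=2458 & 0x3fff = 0x99a; word=0x0000099a
[14+:13] seq=146 & 0x1fff = 0x92; word=0x0024899a
[27+:5] chan=8 & 0x1f = 0x8; word=0x4024899a
word = 0x4024899a → little-endian bytes:
  [0]=0x9a  [1]=0x89  [2]=0x24  [3]=0x40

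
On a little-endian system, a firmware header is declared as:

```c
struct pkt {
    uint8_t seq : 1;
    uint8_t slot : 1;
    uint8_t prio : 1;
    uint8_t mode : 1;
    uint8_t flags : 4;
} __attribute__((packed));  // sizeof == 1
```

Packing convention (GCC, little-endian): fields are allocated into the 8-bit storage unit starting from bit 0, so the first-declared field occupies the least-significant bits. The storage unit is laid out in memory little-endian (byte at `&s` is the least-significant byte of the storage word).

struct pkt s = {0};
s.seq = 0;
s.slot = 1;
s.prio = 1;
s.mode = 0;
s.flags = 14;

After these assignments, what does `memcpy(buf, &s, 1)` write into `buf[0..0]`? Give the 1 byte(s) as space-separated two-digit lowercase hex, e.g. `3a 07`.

seq (1b) val=0 bits=0x0 at bit 0: 0x00
slot (1b) val=1 bits=0x1 at bit 1: 0x02
prio (1b) val=1 bits=0x1 at bit 2: 0x06
mode (1b) val=0 bits=0x0 at bit 3: 0x06
flags (4b) val=14 bits=0xe at bit 4: 0xe6
word = 0xe6 → little-endian bytes:
  [0]=0xe6

e6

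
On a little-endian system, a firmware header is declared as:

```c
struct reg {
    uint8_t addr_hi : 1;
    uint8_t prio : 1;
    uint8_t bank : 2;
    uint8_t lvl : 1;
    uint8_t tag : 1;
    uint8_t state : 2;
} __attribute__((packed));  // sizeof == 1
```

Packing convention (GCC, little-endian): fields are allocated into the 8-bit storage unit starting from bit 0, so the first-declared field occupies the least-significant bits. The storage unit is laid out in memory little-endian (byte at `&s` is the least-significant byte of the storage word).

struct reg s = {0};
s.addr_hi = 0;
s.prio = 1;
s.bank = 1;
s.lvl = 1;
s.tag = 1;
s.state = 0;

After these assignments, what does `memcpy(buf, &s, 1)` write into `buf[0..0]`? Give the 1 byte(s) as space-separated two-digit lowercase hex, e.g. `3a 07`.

addr_hi (1b) val=0 bits=0x0 at bit 0: 0x00
prio (1b) val=1 bits=0x1 at bit 1: 0x02
bank (2b) val=1 bits=0x1 at bit 2: 0x06
lvl (1b) val=1 bits=0x1 at bit 4: 0x16
tag (1b) val=1 bits=0x1 at bit 5: 0x36
state (2b) val=0 bits=0x0 at bit 6: 0x36
word = 0x36 → little-endian bytes:
  [0]=0x36

36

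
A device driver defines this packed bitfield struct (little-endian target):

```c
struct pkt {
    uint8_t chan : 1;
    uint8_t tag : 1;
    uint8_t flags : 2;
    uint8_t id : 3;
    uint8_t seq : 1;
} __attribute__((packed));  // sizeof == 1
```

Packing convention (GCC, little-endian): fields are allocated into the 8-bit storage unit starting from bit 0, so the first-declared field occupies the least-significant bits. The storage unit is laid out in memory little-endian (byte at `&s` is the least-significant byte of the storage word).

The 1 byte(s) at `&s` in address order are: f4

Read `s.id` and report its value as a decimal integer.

7

[0]=0xf4 (little-endian) → word 0xf4
chan:1 @ bit 0 → (0xf4>>0)&0x1 = 0x0
tag:1 @ bit 1 → (0xf4>>1)&0x1 = 0x0
flags:2 @ bit 2 → (0xf4>>2)&0x3 = 0x1
id:3 @ bit 4 → (0xf4>>4)&0x7 = 0x7  ←
seq:1 @ bit 7 → (0xf4>>7)&0x1 = 0x1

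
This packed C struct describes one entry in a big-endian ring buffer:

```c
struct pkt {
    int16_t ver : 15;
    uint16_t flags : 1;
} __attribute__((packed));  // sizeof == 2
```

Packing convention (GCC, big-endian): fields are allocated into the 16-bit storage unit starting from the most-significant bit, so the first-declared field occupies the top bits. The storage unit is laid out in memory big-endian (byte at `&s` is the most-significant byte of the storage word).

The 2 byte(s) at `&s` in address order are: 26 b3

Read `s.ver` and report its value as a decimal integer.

[0]=0x26 [1]=0xb3 (big-endian) → word 0x26b3
ver:15 @ bit 1 → (0x26b3>>1)&0x7fff = 0x1359  ←
flags:1 @ bit 0 → (0x26b3>>0)&0x1 = 0x1
ver signed 15b, MSB=0: value = 4953

4953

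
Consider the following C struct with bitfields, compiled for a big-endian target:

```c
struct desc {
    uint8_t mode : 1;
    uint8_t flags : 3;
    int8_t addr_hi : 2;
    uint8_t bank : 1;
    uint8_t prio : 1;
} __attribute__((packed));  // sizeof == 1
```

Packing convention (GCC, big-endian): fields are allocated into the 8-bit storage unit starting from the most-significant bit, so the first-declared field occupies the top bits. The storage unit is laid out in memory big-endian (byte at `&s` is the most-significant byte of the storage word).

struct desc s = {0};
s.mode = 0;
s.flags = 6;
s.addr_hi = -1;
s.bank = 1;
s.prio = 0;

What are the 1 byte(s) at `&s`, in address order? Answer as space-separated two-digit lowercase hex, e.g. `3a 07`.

6e

mode:1 = 0 → 0x0 << 7 → word 0x00
flags:3 = 6 → 0x6 << 4 → word 0x60
addr_hi:2 = -1 → 0x3 << 2 → word 0x6c
bank:1 = 1 → 0x1 << 1 → word 0x6e
prio:1 = 0 → 0x0 << 0 → word 0x6e
word = 0x6e → big-endian bytes:
  [0]=0x6e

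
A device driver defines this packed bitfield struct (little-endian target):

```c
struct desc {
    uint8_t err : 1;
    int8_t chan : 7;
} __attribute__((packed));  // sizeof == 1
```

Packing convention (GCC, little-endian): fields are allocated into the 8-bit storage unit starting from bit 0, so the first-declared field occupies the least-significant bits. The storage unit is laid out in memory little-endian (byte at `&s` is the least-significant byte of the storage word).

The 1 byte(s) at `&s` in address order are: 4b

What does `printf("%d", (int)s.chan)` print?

[0]=0x4b (little-endian) → word 0x4b
err [0+:1] = (word>>0) & 0x1 = 1
chan [1+:7] = (word>>1) & 0x7f = 37  ←
chan signed 7b, MSB=0: value = 37

37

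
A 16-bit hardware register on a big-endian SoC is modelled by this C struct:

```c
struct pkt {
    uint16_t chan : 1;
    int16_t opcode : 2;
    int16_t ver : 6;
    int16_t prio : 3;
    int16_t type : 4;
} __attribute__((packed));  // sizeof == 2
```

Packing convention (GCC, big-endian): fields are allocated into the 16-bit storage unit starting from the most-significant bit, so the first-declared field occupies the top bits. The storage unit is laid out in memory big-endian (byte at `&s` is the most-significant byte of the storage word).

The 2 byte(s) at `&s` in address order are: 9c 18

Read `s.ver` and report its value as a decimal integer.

-8

[0]=0x9c [1]=0x18 (big-endian) → word 0x9c18
chan [15+:1] = (word>>15) & 0x1 = 1
opcode [13+:2] = (word>>13) & 0x3 = 0
ver [7+:6] = (word>>7) & 0x3f = 56  ←
prio [4+:3] = (word>>4) & 0x7 = 1
type [0+:4] = (word>>0) & 0xf = 8
ver signed 6b, MSB=1: 56 - 64 = -8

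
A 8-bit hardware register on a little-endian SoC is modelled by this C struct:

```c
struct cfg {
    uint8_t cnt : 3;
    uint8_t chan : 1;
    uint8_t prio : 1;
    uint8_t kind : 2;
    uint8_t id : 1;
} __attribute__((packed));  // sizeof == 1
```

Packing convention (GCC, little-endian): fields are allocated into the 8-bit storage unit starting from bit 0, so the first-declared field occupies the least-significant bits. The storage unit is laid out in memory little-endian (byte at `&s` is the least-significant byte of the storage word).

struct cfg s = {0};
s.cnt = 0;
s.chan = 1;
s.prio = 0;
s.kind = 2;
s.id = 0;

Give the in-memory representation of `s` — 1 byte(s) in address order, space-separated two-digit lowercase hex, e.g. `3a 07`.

cnt:3 = 0 → 0x0 << 0 → word 0x00
chan:1 = 1 → 0x1 << 3 → word 0x08
prio:1 = 0 → 0x0 << 4 → word 0x08
kind:2 = 2 → 0x2 << 5 → word 0x48
id:1 = 0 → 0x0 << 7 → word 0x48
word = 0x48 → little-endian bytes:
  [0]=0x48

48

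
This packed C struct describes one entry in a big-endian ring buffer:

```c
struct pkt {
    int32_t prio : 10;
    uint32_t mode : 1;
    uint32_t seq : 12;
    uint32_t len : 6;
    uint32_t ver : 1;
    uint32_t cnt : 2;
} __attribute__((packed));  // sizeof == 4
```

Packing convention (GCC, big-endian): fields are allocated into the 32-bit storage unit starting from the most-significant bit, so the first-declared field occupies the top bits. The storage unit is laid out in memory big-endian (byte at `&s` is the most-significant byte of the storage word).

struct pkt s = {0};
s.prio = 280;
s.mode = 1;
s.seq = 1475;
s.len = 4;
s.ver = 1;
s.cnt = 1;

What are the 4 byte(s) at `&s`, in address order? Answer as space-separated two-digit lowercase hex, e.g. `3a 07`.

[22+:10] prio=280 & 0x3ff = 0x118; word=0x46000000
[21+:1] mode=1 & 0x1 = 0x1; word=0x46200000
[9+:12] seq=1475 & 0xfff = 0x5c3; word=0x462b8600
[3+:6] len=4 & 0x3f = 0x4; word=0x462b8620
[2+:1] ver=1 & 0x1 = 0x1; word=0x462b8624
[0+:2] cnt=1 & 0x3 = 0x1; word=0x462b8625
word = 0x462b8625 → big-endian bytes:
  [0]=0x46  [1]=0x2b  [2]=0x86  [3]=0x25

46 2b 86 25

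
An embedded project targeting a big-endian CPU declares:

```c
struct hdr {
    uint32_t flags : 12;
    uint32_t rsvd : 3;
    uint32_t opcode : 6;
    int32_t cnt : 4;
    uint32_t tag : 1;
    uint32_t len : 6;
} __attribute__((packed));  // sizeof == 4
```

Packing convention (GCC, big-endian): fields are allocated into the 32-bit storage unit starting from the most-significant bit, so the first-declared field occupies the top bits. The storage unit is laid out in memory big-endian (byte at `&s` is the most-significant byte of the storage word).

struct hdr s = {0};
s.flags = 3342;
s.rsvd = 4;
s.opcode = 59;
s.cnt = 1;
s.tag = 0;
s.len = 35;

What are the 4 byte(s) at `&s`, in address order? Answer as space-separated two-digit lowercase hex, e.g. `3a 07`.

d0 e9 d8 a3

flags (12b) val=3342 bits=0xd0e at bit 20: 0xd0e00000
rsvd (3b) val=4 bits=0x4 at bit 17: 0xd0e80000
opcode (6b) val=59 bits=0x3b at bit 11: 0xd0e9d800
cnt (4b) val=1 bits=0x1 at bit 7: 0xd0e9d880
tag (1b) val=0 bits=0x0 at bit 6: 0xd0e9d880
len (6b) val=35 bits=0x23 at bit 0: 0xd0e9d8a3
word = 0xd0e9d8a3 → big-endian bytes:
  [0]=0xd0  [1]=0xe9  [2]=0xd8  [3]=0xa3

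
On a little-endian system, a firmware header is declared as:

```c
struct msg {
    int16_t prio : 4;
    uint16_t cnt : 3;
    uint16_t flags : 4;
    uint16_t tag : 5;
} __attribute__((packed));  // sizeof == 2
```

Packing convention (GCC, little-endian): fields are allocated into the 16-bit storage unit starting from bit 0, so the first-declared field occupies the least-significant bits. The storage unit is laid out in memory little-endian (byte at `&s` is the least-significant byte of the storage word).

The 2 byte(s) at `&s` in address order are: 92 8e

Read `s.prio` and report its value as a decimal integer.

[0]=0x92 [1]=0x8e (little-endian) → word 0x8e92
prio [0+:4] = (word>>0) & 0xf = 2  ←
cnt [4+:3] = (word>>4) & 0x7 = 1
flags [7+:4] = (word>>7) & 0xf = 13
tag [11+:5] = (word>>11) & 0x1f = 17
prio signed 4b, MSB=0: value = 2

2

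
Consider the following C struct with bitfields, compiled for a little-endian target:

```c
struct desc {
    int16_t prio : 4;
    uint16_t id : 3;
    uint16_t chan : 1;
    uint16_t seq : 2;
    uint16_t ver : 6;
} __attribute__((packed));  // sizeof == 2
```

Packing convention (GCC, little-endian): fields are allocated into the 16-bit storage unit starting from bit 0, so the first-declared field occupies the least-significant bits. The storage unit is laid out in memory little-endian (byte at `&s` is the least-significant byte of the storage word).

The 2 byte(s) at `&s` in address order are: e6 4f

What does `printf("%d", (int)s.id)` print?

[0]=0xe6 [1]=0x4f (little-endian) → word 0x4fe6
prio:4 @ bit 0 → (0x4fe6>>0)&0xf = 0x6
id:3 @ bit 4 → (0x4fe6>>4)&0x7 = 0x6  ←
chan:1 @ bit 7 → (0x4fe6>>7)&0x1 = 0x1
seq:2 @ bit 8 → (0x4fe6>>8)&0x3 = 0x3
ver:6 @ bit 10 → (0x4fe6>>10)&0x3f = 0x13

6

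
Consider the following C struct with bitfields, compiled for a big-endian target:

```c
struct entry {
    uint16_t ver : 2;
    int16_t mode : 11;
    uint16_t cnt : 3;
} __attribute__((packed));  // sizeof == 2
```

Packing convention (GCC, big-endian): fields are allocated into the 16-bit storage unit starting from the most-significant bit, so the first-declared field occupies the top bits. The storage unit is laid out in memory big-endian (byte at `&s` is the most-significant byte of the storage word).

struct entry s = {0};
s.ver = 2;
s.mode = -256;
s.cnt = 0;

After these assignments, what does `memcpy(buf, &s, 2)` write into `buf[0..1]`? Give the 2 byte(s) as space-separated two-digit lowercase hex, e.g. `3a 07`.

ver (2b) val=2 bits=0x2 at bit 14: 0x8000
mode (11b) val=-256 bits=0x700 at bit 3: 0xb800
cnt (3b) val=0 bits=0x0 at bit 0: 0xb800
word = 0xb800 → big-endian bytes:
  [0]=0xb8  [1]=0x00

b8 00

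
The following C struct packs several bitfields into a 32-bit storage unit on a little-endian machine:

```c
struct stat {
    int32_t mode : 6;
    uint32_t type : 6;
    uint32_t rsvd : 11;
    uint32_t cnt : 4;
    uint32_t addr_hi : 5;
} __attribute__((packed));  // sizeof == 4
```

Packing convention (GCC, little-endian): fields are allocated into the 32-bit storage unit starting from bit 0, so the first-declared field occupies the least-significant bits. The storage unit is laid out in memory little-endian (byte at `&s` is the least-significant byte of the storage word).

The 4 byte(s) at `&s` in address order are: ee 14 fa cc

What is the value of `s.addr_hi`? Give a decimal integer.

[0]=0xee [1]=0x14 [2]=0xfa [3]=0xcc (little-endian) → word 0xccfa14ee
mode:6 @ bit 0 → (0xccfa14ee>>0)&0x3f = 0x2e
type:6 @ bit 6 → (0xccfa14ee>>6)&0x3f = 0x13
rsvd:11 @ bit 12 → (0xccfa14ee>>12)&0x7ff = 0x7a1
cnt:4 @ bit 23 → (0xccfa14ee>>23)&0xf = 0x9
addr_hi:5 @ bit 27 → (0xccfa14ee>>27)&0x1f = 0x19  ←

25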